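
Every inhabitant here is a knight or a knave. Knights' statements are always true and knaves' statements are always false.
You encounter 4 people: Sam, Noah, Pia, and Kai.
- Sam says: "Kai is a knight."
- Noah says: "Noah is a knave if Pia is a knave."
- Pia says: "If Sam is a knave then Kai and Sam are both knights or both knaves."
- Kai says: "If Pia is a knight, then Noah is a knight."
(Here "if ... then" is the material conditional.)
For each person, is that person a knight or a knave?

Sam (knight): "Kai is a knight" — True. ✓
Noah is a knight, and the claim "Noah is a knave if Pia is a knave" is indeed True.
Pia is a knight, so "if Sam is a knave then Kai and Sam are both knights or both knaves" must be True — and it is.
Kai (knight): "if Pia is a knight, then Noah is a knight" — True. ✓

Sam is a knight, Noah is a knight, Pia is a knight, and Kai is a knight.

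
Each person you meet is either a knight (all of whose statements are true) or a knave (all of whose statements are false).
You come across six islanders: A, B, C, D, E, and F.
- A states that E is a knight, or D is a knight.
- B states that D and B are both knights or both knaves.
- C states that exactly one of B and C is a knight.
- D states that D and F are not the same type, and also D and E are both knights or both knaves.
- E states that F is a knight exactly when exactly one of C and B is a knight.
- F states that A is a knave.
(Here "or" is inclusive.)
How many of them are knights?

3

The unique consistent assignment is A=knight, B=knave, C=knave, D=knight, E=knight, F=knave.
That has 3 knights.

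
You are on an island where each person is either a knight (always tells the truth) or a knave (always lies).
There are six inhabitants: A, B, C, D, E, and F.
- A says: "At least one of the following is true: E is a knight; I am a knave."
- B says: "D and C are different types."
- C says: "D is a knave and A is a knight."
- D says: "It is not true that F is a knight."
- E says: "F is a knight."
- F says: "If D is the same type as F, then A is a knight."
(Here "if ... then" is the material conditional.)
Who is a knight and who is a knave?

A is a knight, so "at least one of the following is true: E is a knight; I am a knave" must be True — and it is.
B is a knight, and the claim "D and C are different types" is indeed True.
C (knight): "D is a knave and A is a knight" — True. ✓
D (knave): "it is not true that F is a knight" — False. ✓
Since E is a knight, "F is a knight" needs to be True, which holds.
F is a knight, and the claim "if D is the same type as F, then A is a knight" is indeed True.

A is a knight, B is a knight, C is a knight, D is a knave, E is a knight, and F is a knight.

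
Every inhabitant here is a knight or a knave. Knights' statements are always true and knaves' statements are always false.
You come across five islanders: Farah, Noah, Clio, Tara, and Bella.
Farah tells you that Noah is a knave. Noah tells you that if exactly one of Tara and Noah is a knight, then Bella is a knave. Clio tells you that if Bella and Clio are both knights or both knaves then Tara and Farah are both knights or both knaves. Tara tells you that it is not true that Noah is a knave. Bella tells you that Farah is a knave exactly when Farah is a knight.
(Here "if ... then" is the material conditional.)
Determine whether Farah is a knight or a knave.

Farah is a knave.

Consistent assignments: {Farah=knave, Noah=knight, Clio=knight, Tara=knight, Bella=knave}; {Farah=knave, Noah=knight, Clio=knave, Tara=knight, Bella=knave}
In every consistent assignment, Farah is a knave.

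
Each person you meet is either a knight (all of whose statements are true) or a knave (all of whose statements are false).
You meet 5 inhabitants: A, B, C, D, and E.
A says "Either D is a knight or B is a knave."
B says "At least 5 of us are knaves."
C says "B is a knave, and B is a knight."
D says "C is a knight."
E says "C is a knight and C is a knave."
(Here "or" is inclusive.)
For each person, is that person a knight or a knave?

As a knight, A's statement "either D is a knight or B is a knave" should be True; it is.
B (knave): "at least 5 of us are knaves" — False. ✓
C is a knave, and the claim "B is a knave, and B is a knight" is indeed False.
D is a knave, so "C is a knight" must be False — and it is.
E is a knave, and the claim "C is a knight and C is a knave" is indeed False.

A is a knight, B is a knave, C is a knave, D is a knave, and E is a knave.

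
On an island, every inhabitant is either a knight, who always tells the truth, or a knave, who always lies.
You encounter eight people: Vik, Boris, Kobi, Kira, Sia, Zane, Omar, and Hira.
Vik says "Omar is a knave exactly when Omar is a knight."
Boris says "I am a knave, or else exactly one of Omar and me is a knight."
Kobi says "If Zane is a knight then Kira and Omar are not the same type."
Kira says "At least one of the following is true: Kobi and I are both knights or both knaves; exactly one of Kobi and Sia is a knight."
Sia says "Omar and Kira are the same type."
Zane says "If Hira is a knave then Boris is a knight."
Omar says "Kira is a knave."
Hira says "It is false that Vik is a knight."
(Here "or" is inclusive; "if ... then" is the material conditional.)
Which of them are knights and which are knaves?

Vik is a knave; "Omar is a knave exactly when Omar is a knight" is false, as required.
Since Boris is a knight, "I am a knave, or else exactly one of Omar and me is a knight" needs to be True, which holds.
Kobi is a knight; "if Zane is a knight then Kira and Omar are not the same type" is True, as required.
Since Kira is a knight, "at least one of the following is true: Kobi and I are both knights or both knaves; exactly one of Kobi and Sia is a knight" needs to be True, which holds.
Sia is a knave, and the claim "Omar and Kira are the same type" is indeed false.
Zane is a knight; "if Hira is a knave then Boris is a knight" is True, as required.
Omar is a knave, and the claim "Kira is a knave" is indeed false.
As a knight, Hira's statement "it is false that Vik is a knight" should be True; it is.

Vik is a knave, Boris is a knight, Kobi is a knight, Kira is a knight, Sia is a knave, Zane is a knight, Omar is a knave, and Hira is a knight.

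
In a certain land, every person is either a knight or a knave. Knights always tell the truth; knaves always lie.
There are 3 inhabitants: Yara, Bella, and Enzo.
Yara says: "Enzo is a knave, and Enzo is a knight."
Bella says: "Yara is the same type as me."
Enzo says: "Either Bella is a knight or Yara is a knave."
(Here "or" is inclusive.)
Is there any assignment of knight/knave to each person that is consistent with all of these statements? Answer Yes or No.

No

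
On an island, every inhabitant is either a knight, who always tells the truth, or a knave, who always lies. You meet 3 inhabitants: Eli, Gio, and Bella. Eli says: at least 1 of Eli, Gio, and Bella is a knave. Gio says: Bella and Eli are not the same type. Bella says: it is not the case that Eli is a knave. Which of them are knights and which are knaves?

Eli is a knight, Gio is a knave, and Bella is a knight.

Suppose Eli is a knave. Then Eli's statement "at least 1 of Eli, Gio, and Bella is a knave" would have to be false. Checking the 4 ways to assign the others, none is consistent with every speaker.
(For instance, with Gio=knave, Bella=knight, Eli's claim "at least 1 of Eli, Gio, and Bella is a knave" comes out true where it would need to be false.)
So Eli must be a knight, making "at least 1 of Eli, Gio, and Bella is a knave" true. Taking Eli=knight, Gio=knave, Bella=knight, each remaining statement checks out:
  Gio (knave): "Bella and Eli are not the same type" — false. ✓
  Bella (knight): "it is not the case that Eli is a knave" — true. ✓
This is the unique consistent assignment.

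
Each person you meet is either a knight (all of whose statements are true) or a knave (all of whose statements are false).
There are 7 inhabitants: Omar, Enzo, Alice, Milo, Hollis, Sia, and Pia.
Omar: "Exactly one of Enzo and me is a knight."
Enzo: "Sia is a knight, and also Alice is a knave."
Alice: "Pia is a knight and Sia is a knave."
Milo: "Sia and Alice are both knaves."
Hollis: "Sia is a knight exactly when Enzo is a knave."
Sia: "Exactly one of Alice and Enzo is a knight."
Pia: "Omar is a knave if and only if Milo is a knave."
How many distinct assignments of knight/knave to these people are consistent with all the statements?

Consistent assignments:
  Omar=knave, Enzo=knave, Alice=knave, Milo=knight, Hollis=knave, Sia=knave, Pia=knave

1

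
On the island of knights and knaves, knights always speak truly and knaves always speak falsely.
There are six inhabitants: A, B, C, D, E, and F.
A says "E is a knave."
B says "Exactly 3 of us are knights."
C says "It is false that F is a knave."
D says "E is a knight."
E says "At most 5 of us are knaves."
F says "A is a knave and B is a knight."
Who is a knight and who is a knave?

A is a knave, B is a knave, C is a knave, D is a knight, E is a knight, and F is a knave.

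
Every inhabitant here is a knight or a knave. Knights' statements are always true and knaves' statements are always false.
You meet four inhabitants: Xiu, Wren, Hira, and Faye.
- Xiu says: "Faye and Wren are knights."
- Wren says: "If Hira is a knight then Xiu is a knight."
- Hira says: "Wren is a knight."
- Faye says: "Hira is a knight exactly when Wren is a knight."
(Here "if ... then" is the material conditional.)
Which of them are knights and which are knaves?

Xiu is a knight, Wren is a knight, Hira is a knight, and Faye is a knight.

Xiu is a knight, and the claim "Faye and Wren are knights" is indeed True.
Wren (knight): "if Hira is a knight then Xiu is a knight" — True. ✓
Since Hira is a knight, "Wren is a knight" needs to be True, which holds.
Faye is a knight, and the claim "Hira is a knight exactly when Wren is a knight" is indeed True.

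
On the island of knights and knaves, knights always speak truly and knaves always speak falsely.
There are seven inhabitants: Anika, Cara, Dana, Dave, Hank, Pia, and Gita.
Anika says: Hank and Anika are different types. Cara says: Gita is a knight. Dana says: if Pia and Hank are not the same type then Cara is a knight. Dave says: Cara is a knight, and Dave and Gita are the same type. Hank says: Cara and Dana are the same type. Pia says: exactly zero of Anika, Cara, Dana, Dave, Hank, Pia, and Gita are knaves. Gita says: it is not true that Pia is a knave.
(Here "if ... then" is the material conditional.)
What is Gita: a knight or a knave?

Gita is a knave.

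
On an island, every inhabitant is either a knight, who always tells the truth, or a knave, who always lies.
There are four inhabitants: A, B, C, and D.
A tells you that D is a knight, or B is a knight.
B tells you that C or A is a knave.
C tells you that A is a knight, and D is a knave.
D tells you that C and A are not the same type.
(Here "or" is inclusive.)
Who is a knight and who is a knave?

Knights: A, B, and D. Knaves: C.

As a knight, A's statement "D is a knight, or B is a knight" should be True; it is.
B is a knight; "C or A is a knave" is True, as required.
Since C is a knave, "A is a knight, and D is a knave" needs to be false, which holds.
Since D is a knight, "C and A are not the same type" needs to be True, which holds.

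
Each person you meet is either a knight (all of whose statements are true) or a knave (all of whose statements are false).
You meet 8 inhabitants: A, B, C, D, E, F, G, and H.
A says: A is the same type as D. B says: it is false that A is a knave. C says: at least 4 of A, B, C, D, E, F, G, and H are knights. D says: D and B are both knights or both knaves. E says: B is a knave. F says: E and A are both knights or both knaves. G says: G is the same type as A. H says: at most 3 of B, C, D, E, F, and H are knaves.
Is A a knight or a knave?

A is a knight.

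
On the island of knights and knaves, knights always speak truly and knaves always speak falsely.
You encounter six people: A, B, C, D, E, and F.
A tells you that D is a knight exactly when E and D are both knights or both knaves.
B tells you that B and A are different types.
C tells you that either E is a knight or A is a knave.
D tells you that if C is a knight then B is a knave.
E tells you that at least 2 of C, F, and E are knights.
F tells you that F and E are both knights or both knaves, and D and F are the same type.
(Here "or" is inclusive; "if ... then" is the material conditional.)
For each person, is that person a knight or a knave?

A is a knave, so "D is a knight exactly when E and D are both knights or both knaves" must be False — and it is.
B is a knave; "B and A are different types" is False, as required.
C (knight): "either E is a knight or A is a knave" — True. ✓
D is a knight, so "if C is a knight then B is a knave" must be True — and it is.
As a knave, E's statement "at least 2 of C, F, and E are knights" should be False; it is.
Since F is a knave, "F and E are both knights or both knaves, and D and F are the same type" needs to be False, which holds.

A is a knave, B is a knave, C is a knight, D is a knight, E is a knave, and F is a knave.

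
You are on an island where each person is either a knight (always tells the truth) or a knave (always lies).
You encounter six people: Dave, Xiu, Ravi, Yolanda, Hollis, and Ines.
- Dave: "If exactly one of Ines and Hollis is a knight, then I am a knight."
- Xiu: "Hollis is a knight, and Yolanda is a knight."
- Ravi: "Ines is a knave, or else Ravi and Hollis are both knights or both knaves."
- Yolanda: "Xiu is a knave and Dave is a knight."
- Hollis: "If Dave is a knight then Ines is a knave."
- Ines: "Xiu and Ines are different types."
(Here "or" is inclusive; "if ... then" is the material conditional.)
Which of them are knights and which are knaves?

Since Dave is a knave, "if exactly one of Ines and Hollis is a knight, then I am a knight" needs to be False, which holds.
Xiu (knave): "Hollis is a knight, and Yolanda is a knight" — False. ✓
Ravi (knight): "Ines is a knave, or else Ravi and Hollis are both knights or both knaves" — True. ✓
As a knave, Yolanda's statement "Xiu is a knave and Dave is a knight" should be False; it is.
Hollis is a knight, so "if Dave is a knight then Ines is a knave" must be True — and it is.
As a knave, Ines's statement "Xiu and Ines are different types" should be False; it is.

Dave is a knave, Xiu is a knave, Ravi is a knight, Yolanda is a knave, Hollis is a knight, and Ines is a knave.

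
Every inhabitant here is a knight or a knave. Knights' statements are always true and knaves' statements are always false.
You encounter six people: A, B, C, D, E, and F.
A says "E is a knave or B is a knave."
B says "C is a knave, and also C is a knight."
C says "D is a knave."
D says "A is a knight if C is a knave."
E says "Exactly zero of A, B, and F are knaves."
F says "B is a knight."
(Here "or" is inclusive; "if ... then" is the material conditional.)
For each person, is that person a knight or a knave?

A is a knight, B is a knave, C is a knave, D is a knight, E is a knave, and F is a knave.

A is a knight, so "E is a knave or B is a knave" must be true — and it is.
B is a knave; "C is a knave, and also C is a knight" is false, as required.
C is a knave, so "D is a knave" must be false — and it is.
D is a knight, so "A is a knight if C is a knave" must be true — and it is.
E (knave): "exactly zero of A, B, and F are knaves" — false. ✓
F (knave): "B is a knight" — false. ✓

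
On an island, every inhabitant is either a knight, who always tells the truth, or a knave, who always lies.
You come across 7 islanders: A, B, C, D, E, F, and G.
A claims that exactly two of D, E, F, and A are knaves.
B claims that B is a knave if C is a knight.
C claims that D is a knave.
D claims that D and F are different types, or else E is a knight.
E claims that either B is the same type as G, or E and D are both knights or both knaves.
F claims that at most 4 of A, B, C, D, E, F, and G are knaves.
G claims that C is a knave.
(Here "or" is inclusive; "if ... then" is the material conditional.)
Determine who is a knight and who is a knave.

A is a knave; "exactly two of D, E, F, and A are knaves" is False, as required.
Since B is a knight, "B is a knave if C is a knight" needs to be true, which holds.
C (knave): "D is a knave" — False. ✓
D is a knight, and the claim "D and F are different types, or else E is a knight" is indeed true.
Since E is a knight, "either B is the same type as G, or E and D are both knights or both knaves" needs to be true, which holds.
F (knight): "at most 4 of A, B, C, D, E, F, and G are knaves" — true. ✓
G is a knight, so "C is a knave" must be true — and it is.

Knights: B, D, E, F, and G. Knaves: A and C.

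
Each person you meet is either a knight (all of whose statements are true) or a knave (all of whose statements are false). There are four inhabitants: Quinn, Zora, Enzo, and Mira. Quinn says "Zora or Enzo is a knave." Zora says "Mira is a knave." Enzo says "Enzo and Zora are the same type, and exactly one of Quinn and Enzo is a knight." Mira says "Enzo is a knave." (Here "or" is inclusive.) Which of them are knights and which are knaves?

Suppose Quinn is a knight. Then Quinn's statement "Zora or Enzo is a knave" would have to be true. Checking the 8 ways to assign the others, none is consistent with every speaker.
(For instance, with Zora=knight, Enzo=knight, Mira=knave, Quinn's claim "Zora or Enzo is a knave" comes out false where it would need to be true.)
So Quinn must be a knave, making "Zora or Enzo is a knave" false. Taking Quinn=knave, Zora=knight, Enzo=knight, Mira=knave, each remaining statement checks out:
  Zora (knight): "Mira is a knave" — true. ✓
  Enzo (knight): "Enzo and Zora are the same type, and exactly one of Quinn and Enzo is a knight" — true. ✓
  Mira (knave): "Enzo is a knave" — false. ✓
This is the unique consistent assignment.

Quinn is a knave, Zora is a knight, Enzo is a knight, and Mira is a knave.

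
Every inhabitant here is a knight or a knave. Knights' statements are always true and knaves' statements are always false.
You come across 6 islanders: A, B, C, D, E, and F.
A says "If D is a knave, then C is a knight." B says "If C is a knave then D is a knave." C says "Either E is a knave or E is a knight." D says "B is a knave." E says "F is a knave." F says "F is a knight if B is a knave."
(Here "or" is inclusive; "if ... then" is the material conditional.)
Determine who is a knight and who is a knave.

As a knight, A's statement "if D is a knave, then C is a knight" should be True; it is.
B is a knight; "if C is a knave then D is a knave" is True, as required.
Since C is a knight, "either E is a knave or E is a knight" needs to be True, which holds.
D is a knave; "B is a knave" is False, as required.
Since E is a knave, "F is a knave" needs to be False, which holds.
F is a knight; "F is a knight if B is a knave" is True, as required.

A is a knight, B is a knight, C is a knight, D is a knave, E is a knave, and F is a knight.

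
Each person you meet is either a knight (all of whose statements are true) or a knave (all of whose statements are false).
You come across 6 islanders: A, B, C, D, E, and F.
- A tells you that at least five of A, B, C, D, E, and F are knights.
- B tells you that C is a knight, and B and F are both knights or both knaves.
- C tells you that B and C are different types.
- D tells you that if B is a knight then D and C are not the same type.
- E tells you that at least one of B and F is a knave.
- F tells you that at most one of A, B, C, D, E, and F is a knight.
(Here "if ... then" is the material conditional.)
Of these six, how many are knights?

The unique consistent assignment is A=knave, B=knave, C=knave, D=knight, E=knight, F=knave.
That has 2 knights.

2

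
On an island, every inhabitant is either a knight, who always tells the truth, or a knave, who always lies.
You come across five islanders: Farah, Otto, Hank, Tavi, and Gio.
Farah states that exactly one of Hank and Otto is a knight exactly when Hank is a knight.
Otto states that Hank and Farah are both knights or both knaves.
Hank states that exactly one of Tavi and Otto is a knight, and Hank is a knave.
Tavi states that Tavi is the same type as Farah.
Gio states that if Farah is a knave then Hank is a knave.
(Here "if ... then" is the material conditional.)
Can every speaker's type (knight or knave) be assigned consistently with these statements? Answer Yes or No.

One consistent assignment: Farah=knight, Otto=knave, Hank=knave, Tavi=knave, Gio=knight.

Yes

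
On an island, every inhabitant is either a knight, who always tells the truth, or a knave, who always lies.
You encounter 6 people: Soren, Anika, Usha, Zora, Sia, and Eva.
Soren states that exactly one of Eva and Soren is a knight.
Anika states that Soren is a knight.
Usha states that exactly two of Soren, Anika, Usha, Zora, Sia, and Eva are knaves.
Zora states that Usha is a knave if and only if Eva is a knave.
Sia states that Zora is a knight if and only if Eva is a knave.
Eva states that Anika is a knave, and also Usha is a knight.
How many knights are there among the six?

2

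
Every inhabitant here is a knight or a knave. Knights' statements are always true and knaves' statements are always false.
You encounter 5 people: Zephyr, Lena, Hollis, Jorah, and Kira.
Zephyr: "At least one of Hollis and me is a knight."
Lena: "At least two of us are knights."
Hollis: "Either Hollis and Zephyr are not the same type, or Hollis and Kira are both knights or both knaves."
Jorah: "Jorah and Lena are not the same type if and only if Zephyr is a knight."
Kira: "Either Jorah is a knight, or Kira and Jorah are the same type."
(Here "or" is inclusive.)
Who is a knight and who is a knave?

Zephyr is a knave, and the claim "at least one of Hollis and me is a knight" is indeed false.
As a knight, Lena's statement "at least two of us are knights" should be true; it is.
As a knave, Hollis's statement "either Hollis and Zephyr are not the same type, or Hollis and Kira are both knights or both knaves" should be false; it is.
As a knight, Jorah's statement "Jorah and Lena are not the same type if and only if Zephyr is a knight" should be true; it is.
Kira is a knight, so "either Jorah is a knight, or Kira and Jorah are the same type" must be true — and it is.

Knights: Lena, Jorah, and Kira. Knaves: Zephyr and Hollis.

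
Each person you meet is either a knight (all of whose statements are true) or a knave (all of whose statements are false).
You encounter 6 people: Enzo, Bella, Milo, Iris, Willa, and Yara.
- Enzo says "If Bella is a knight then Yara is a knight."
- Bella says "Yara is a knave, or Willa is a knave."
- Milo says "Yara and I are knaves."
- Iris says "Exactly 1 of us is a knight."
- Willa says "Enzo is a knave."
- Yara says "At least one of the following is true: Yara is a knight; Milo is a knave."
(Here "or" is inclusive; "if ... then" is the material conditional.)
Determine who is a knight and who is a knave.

Knights: Enzo, Bella, and Yara. Knaves: Milo, Iris, and Willa.

Since Enzo is a knight, "if Bella is a knight then Yara is a knight" needs to be true, which holds.
Bella is a knight; "Yara is a knave, or Willa is a knave" is true, as required.
Since Milo is a knave, "Yara and I are knaves" needs to be False, which holds.
Iris is a knave; "exactly 1 of us is a knight" is False, as required.
Willa (knave): "Enzo is a knave" — False. ✓
Yara is a knight, so "at least one of the following is true: Yara is a knight; Milo is a knave" must be true — and it is.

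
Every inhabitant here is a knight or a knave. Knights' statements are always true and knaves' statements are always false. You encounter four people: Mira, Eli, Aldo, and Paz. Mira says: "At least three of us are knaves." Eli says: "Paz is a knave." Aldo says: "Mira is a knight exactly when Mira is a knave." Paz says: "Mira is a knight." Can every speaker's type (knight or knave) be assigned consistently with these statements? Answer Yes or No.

No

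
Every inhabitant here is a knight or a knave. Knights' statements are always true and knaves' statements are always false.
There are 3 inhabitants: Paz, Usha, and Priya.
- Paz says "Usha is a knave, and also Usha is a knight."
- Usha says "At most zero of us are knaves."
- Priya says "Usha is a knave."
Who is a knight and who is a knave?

Paz is a knave, Usha is a knave, and Priya is a knight.

Suppose Paz is a knight. Then Paz's statement "Usha is a knave, and also Usha is a knight" would have to be true. Checking the 4 ways to assign the others, none is consistent with every speaker.
(For instance, with Usha=knave, Priya=knight, Paz's claim "Usha is a knave, and also Usha is a knight" comes out false where it would need to be true.)
So Paz must be a knave, making "Usha is a knave, and also Usha is a knight" false. Taking Paz=knave, Usha=knave, Priya=knight, each remaining statement checks out:
  Usha (knave): "at most zero of us are knaves" — false. ✓
  Priya (knight): "Usha is a knave" — true. ✓
This is the unique consistent assignment.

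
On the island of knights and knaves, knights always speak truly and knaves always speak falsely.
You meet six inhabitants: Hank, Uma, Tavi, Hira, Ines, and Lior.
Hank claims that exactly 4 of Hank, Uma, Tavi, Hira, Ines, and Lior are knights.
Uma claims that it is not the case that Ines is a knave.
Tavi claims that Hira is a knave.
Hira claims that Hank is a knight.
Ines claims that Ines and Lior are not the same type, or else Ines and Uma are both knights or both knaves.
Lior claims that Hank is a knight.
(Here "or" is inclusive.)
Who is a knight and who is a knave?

Hank is a knave, Uma is a knight, Tavi is a knight, Hira is a knave, Ines is a knight, and Lior is a knave.

Hank is a knave, so "exactly 4 of Hank, Uma, Tavi, Hira, Ines, and Lior are knights" must be False — and it is.
Uma is a knight, and the claim "it is not the case that Ines is a knave" is indeed true.
As a knight, Tavi's statement "Hira is a knave" should be true; it is.
Hira is a knave, and the claim "Hank is a knight" is indeed False.
Ines is a knight, so "Ines and Lior are not the same type, or else Ines and Uma are both knights or both knaves" must be true — and it is.
Since Lior is a knave, "Hank is a knight" needs to be False, which holds.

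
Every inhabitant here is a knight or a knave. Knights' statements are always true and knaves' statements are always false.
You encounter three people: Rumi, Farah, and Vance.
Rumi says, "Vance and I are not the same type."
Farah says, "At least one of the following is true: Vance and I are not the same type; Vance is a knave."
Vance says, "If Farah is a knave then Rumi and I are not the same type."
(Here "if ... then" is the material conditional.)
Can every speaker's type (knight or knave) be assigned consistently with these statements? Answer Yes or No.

Checking all 8 assignments, each has at least one speaker whose statement's truth value contradicts their type.

No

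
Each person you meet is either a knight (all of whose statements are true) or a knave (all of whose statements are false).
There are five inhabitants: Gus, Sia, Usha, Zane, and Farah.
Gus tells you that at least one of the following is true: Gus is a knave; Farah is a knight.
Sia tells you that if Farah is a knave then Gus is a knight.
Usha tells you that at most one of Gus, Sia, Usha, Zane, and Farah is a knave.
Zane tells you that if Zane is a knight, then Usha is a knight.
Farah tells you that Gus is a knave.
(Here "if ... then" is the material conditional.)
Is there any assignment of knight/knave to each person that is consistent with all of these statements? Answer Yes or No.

No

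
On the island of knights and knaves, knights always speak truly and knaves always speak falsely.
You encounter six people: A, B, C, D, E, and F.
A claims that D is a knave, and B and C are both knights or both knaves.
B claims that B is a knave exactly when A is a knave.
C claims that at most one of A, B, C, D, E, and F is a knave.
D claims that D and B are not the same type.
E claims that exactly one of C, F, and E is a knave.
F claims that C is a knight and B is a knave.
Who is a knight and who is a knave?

As a knight, A's statement "D is a knave, and B and C are both knights or both knaves" should be true; it is.
Since B is a knave, "B is a knave exactly when A is a knave" needs to be false, which holds.
Since C is a knave, "at most one of A, B, C, D, E, and F is a knave" needs to be false, which holds.
Since D is a knave, "D and B are not the same type" needs to be false, which holds.
E (knave): "exactly one of C, F, and E is a knave" — false. ✓
F is a knave, so "C is a knight and B is a knave" must be false — and it is.

Knights: A. Knaves: B, C, D, E, and F.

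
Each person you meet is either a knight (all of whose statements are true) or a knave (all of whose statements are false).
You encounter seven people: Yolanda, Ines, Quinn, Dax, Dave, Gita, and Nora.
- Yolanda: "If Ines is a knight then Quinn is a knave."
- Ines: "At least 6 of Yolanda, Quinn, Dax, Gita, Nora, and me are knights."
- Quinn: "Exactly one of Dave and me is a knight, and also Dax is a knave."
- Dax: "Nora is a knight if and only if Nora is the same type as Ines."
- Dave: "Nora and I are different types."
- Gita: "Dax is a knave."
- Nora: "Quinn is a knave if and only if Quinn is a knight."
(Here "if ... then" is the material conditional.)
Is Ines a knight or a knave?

Ines is a knave.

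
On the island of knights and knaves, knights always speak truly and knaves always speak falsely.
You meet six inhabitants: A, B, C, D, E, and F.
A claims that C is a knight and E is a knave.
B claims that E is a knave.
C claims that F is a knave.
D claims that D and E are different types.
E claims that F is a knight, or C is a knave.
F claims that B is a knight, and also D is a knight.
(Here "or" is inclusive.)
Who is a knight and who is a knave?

A is a knight, B is a knight, C is a knight, D is a knave, E is a knave, and F is a knave.

As a knight, A's statement "C is a knight and E is a knave" should be True; it is.
B is a knight, and the claim "E is a knave" is indeed True.
Since C is a knight, "F is a knave" needs to be True, which holds.
D is a knave; "D and E are different types" is false, as required.
E is a knave, so "F is a knight, or C is a knave" must be false — and it is.
F (knave): "B is a knight, and also D is a knight" — false. ✓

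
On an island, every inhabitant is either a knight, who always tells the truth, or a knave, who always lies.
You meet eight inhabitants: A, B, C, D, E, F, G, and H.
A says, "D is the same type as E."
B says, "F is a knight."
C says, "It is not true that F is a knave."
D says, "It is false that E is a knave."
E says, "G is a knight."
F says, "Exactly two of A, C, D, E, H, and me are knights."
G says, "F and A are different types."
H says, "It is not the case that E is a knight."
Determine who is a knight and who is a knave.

Knights: A, D, E, and G. Knaves: B, C, F, and H.

A is a knight, so "D is the same type as E" must be true — and it is.
B (knave): "F is a knight" — False. ✓
Since C is a knave, "it is not true that F is a knave" needs to be False, which holds.
Since D is a knight, "it is false that E is a knave" needs to be true, which holds.
Since E is a knight, "G is a knight" needs to be true, which holds.
F is a knave; "exactly two of A, C, D, E, H, and me are knights" is False, as required.
G is a knight, and the claim "F and A are different types" is indeed true.
As a knave, H's statement "it is not the case that E is a knight" should be False; it is.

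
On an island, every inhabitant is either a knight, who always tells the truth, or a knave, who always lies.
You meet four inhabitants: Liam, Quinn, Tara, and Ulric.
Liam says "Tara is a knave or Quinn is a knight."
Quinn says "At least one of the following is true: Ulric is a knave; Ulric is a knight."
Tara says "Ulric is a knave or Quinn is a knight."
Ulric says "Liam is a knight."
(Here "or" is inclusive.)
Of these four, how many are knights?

4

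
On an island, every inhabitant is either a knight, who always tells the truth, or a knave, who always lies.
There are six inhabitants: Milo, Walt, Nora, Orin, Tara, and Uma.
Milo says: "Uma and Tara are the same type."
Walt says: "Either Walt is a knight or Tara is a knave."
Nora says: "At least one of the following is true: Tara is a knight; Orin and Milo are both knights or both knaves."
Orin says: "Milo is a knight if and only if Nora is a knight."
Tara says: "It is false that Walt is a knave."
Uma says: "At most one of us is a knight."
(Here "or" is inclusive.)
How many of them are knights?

3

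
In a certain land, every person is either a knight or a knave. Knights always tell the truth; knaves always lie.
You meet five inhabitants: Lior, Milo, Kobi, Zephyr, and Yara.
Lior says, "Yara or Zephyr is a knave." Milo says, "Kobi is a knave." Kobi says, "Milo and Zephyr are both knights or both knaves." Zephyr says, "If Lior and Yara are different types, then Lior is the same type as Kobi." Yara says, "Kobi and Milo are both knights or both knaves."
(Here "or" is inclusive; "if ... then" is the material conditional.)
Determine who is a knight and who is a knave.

Lior is a knight, Milo is a knight, Kobi is a knave, Zephyr is a knave, and Yara is a knave.

Lior is a knight; "Yara or Zephyr is a knave" is true, as required.
Milo is a knight, and the claim "Kobi is a knave" is indeed true.
As a knave, Kobi's statement "Milo and Zephyr are both knights or both knaves" should be False; it is.
Zephyr is a knave, and the claim "if Lior and Yara are different types, then Lior is the same type as Kobi" is indeed False.
Yara is a knave; "Kobi and Milo are both knights or both knaves" is False, as required.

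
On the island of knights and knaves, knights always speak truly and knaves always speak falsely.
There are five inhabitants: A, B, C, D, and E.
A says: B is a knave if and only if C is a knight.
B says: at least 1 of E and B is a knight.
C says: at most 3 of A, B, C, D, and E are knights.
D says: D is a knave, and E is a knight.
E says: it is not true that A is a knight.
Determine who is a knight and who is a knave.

A is a knight, B is a knave, C is a knight, D is a knave, and E is a knave.

A is a knight; "B is a knave if and only if C is a knight" is true, as required.
B (knave): "at least 1 of E and B is a knight" — false. ✓
C is a knight; "at most 3 of A, B, C, D, and E are knights" is true, as required.
Since D is a knave, "D is a knave, and E is a knight" needs to be false, which holds.
E is a knave; "it is not true that A is a knight" is false, as required.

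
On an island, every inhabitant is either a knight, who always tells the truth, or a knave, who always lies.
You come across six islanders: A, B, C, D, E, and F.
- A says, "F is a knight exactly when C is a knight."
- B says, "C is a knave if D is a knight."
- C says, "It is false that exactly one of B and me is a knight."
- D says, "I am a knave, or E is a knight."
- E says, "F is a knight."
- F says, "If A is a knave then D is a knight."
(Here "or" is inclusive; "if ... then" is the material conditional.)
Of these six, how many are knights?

The unique consistent assignment is A=knave, B=knight, C=knave, D=knight, E=knight, F=knight.
That has 4 knights.

4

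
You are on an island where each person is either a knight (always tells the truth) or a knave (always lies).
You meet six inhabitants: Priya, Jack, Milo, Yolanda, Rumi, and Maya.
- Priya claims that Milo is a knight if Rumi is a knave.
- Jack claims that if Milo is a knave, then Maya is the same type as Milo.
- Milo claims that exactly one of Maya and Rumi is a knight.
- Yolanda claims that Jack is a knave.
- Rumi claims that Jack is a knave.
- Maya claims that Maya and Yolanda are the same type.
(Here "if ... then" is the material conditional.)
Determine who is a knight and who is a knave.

Knights: Priya, Yolanda, Rumi, and Maya. Knaves: Jack and Milo.

Priya (knight): "Milo is a knight if Rumi is a knave" — true. ✓
Since Jack is a knave, "if Milo is a knave, then Maya is the same type as Milo" needs to be False, which holds.
Milo is a knave, and the claim "exactly one of Maya and Rumi is a knight" is indeed False.
Yolanda is a knight, and the claim "Jack is a knave" is indeed true.
Rumi (knight): "Jack is a knave" — true. ✓
Maya is a knight; "Maya and Yolanda are the same type" is true, as required.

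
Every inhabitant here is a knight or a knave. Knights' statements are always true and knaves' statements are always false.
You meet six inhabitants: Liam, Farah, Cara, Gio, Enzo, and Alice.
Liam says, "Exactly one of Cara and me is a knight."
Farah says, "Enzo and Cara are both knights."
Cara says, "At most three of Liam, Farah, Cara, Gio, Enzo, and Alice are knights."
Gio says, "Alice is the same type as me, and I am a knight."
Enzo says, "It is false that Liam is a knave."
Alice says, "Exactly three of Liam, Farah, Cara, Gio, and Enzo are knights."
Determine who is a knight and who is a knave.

Liam is a knight, and the claim "exactly one of Cara and me is a knight" is indeed true.
Farah (knave): "Enzo and Cara are both knights" — false. ✓
Cara is a knave, and the claim "at most three of Liam, Farah, Cara, Gio, Enzo, and Alice are knights" is indeed false.
Gio is a knight; "Alice is the same type as me, and I am a knight" is true, as required.
As a knight, Enzo's statement "it is false that Liam is a knave" should be true; it is.
Since Alice is a knight, "exactly three of Liam, Farah, Cara, Gio, and Enzo are knights" needs to be true, which holds.

Knights: Liam, Gio, Enzo, and Alice. Knaves: Farah and Cara.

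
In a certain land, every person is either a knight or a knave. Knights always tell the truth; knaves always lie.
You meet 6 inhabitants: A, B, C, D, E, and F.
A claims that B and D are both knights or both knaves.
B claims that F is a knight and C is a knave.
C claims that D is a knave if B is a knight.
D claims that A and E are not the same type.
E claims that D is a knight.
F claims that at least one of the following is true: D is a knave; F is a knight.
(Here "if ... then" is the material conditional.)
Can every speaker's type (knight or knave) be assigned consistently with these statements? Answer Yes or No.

Yes

One consistent assignment: A=knave, B=knave, C=knight, D=knight, E=knight, F=knight.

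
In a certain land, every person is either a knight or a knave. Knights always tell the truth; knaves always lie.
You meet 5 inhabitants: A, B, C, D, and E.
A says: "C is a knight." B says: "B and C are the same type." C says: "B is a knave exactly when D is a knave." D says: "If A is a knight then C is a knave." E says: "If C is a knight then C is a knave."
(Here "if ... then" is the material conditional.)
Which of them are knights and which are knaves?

Suppose A is a knave. Then A's statement "C is a knight" would have to be false. Checking the 16 ways to assign the others, none is consistent with every speaker.
(For instance, with B=knave, C=knight, D=knave, E=knave, A's claim "C is a knight" comes out true where it would need to be false.)
So A must be a knight, making "C is a knight" true. Taking A=knight, B=knave, C=knight, D=knave, E=knave, each remaining statement checks out:
  B (knave): "B and C are the same type" — false. ✓
  C (knight): "B is a knave exactly when D is a knave" — true. ✓
  D (knave): "if A is a knight then C is a knave" — false. ✓
  E (knave): "if C is a knight then C is a knave" — false. ✓
This is the unique consistent assignment.

A is a knight, B is a knave, C is a knight, D is a knave, and E is a knave.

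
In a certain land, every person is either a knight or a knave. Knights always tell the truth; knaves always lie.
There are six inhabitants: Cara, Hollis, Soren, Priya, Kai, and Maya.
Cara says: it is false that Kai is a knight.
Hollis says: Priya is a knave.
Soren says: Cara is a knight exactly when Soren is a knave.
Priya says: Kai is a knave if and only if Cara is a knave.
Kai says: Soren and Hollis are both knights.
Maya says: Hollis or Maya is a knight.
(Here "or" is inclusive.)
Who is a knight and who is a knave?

Since Cara is a knave, "it is false that Kai is a knight" needs to be false, which holds.
Hollis is a knight, so "Priya is a knave" must be True — and it is.
Soren is a knight, and the claim "Cara is a knight exactly when Soren is a knave" is indeed True.
As a knave, Priya's statement "Kai is a knave if and only if Cara is a knave" should be false; it is.
Kai is a knight, and the claim "Soren and Hollis are both knights" is indeed True.
Maya is a knight, and the claim "Hollis or Maya is a knight" is indeed True.

Knights: Hollis, Soren, Kai, and Maya. Knaves: Cara and Priya.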